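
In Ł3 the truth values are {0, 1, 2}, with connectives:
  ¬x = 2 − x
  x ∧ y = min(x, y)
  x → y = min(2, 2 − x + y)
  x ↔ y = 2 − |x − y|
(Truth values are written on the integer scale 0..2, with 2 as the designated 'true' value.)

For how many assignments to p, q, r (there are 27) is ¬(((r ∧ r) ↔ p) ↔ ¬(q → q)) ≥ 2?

value 2: 9 assignments (counts)
value 1: 12 assignments
value 0: 6 assignments
So 9 of the 27 assignments meet the threshold.

9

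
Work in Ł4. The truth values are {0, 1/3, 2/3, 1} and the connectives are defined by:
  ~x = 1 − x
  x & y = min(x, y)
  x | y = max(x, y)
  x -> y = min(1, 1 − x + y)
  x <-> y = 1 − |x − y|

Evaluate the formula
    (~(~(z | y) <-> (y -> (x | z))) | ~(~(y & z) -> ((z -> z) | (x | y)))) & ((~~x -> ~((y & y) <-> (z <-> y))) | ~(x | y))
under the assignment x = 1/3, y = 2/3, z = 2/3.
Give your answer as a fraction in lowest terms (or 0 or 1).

z | y = 2/3 | 2/3 = 2/3
~(z | y) = ~2/3 = 1/3
x | z = 1/3 | 2/3 = 2/3
y -> (x | z) = 2/3 -> 2/3 = 1
~(z | y) <-> (y -> (x | z)) = 1/3 <-> 1 = 1/3
~(~(z | y) <-> (y -> (x | z))) = ~1/3 = 2/3
y & z = 2/3 & 2/3 = 2/3
~(y & z) = ~2/3 = 1/3
z -> z = 2/3 -> 2/3 = 1
x | y = 1/3 | 2/3 = 2/3
(z -> z) | (x | y) = 1 | 2/3 = 1
~(y & z) -> ((z -> z) | (x | y)) = 1/3 -> 1 = 1
~(~(y & z) -> ((z -> z) | (x | y))) = ~1 = 0
~(~(z | y) <-> (y -> (x | z))) | ~(~(y & z) -> ((z -> z) | (x | y))) = 2/3 | 0 = 2/3
~x = ~1/3 = 2/3
~~x = ~2/3 = 1/3
y & y = 2/3 & 2/3 = 2/3
z <-> y = 2/3 <-> 2/3 = 1
(y & y) <-> (z <-> y) = 2/3 <-> 1 = 2/3
~((y & y) <-> (z <-> y)) = ~2/3 = 1/3
~~x -> ~((y & y) <-> (z <-> y)) = 1/3 -> 1/3 = 1
x | y = 1/3 | 2/3 = 2/3
~(x | y) = ~2/3 = 1/3
(~~x -> ~((y & y) <-> (z <-> y))) | ~(x | y) = 1 | 1/3 = 1
(~(~(z | y) <-> (y -> (x | z))) | ~(~(y & z) -> ((z -> z) | (x | y)))) & ((~~x -> ~((y & y) <-> (z <-> y))) | ~(x | y)) = 2/3 & 1 = 2/3

2/3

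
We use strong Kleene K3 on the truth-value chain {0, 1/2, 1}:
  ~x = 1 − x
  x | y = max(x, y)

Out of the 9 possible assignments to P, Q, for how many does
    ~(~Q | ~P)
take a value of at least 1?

P = 0, Q = 0 ↦ 0  <
P = 0, Q = 1/2 ↦ 0  <
P = 0, Q = 1 ↦ 0  <
P = 1/2, Q = 0 ↦ 0  <
P = 1/2, Q = 1/2 ↦ 1/2  <
P = 1/2, Q = 1 ↦ 1/2  <
P = 1, Q = 0 ↦ 0  <
P = 1, Q = 1/2 ↦ 1/2  <
P = 1, Q = 1 ↦ 1  ≥
So 1 of the 9 assignments meets the threshold.

1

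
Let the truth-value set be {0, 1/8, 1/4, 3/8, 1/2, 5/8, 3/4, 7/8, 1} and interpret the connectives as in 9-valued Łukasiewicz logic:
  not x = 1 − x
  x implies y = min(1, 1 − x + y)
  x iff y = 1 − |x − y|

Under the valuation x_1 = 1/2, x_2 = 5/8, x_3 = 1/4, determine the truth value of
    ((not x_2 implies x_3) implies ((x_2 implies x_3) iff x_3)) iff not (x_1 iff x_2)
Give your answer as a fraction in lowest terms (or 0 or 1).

not x_2 = not 5/8 = 3/8
not x_2 implies x_3 = 3/8 implies 1/4 = 7/8
x_2 implies x_3 = 5/8 implies 1/4 = 5/8
(x_2 implies x_3) iff x_3 = 5/8 iff 1/4 = 5/8
(not x_2 implies x_3) implies ((x_2 implies x_3) iff x_3) = 7/8 implies 5/8 = 3/4
x_1 iff x_2 = 1/2 iff 5/8 = 7/8
not (x_1 iff x_2) = not 7/8 = 1/8
((not x_2 implies x_3) implies ((x_2 implies x_3) iff x_3)) iff not (x_1 iff x_2) = 3/4 iff 1/8 = 3/8

3/8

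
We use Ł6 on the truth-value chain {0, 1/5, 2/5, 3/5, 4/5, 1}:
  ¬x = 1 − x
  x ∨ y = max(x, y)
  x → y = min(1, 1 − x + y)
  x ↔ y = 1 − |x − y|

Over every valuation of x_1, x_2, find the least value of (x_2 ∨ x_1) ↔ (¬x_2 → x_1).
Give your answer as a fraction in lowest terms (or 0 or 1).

Take x_1 = 2/5, x_2 = 2/5:
x_2 ∨ x_1 = 2/5 ∨ 2/5 = 2/5
¬x_2 = ¬2/5 = 3/5
¬x_2 → x_1 = 3/5 → 2/5 = 4/5
(x_2 ∨ x_1) ↔ (¬x_2 → x_1) = 2/5 ↔ 4/5 = 3/5
No assignment yields a value below 3/5, so this is the minimum.

3/5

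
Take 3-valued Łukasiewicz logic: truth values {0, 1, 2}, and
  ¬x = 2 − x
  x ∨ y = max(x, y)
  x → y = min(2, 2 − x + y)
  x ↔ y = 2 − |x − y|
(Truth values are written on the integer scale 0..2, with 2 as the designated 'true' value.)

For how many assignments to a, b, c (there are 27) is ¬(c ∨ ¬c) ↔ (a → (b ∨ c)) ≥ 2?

3

value 2: 3 assignments (counts)
value 1: 9 assignments
value 0: 15 assignments
So 3 of the 27 assignments meet the threshold.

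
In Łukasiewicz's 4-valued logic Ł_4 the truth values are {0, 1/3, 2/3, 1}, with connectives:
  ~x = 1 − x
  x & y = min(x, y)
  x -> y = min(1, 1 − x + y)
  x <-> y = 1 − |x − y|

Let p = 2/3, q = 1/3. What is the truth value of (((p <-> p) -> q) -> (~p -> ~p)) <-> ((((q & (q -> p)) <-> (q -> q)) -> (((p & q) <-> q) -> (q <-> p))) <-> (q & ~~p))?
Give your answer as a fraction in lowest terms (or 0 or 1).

1/3

p <-> p = 2/3 <-> 2/3 = 1
(p <-> p) -> q = 1 -> 1/3 = 1/3
~p = ~2/3 = 1/3
~p = ~2/3 = 1/3
~p -> ~p = 1/3 -> 1/3 = 1
((p <-> p) -> q) -> (~p -> ~p) = 1/3 -> 1 = 1
q -> p = 1/3 -> 2/3 = 1
q & (q -> p) = 1/3 & 1 = 1/3
q -> q = 1/3 -> 1/3 = 1
(q & (q -> p)) <-> (q -> q) = 1/3 <-> 1 = 1/3
p & q = 2/3 & 1/3 = 1/3
(p & q) <-> q = 1/3 <-> 1/3 = 1
q <-> p = 1/3 <-> 2/3 = 2/3
((p & q) <-> q) -> (q <-> p) = 1 -> 2/3 = 2/3
((q & (q -> p)) <-> (q -> q)) -> (((p & q) <-> q) -> (q <-> p)) = 1/3 -> 2/3 = 1
~p = ~2/3 = 1/3
~~p = ~1/3 = 2/3
q & ~~p = 1/3 & 2/3 = 1/3
(((q & (q -> p)) <-> (q -> q)) -> (((p & q) <-> q) -> (q <-> p))) <-> (q & ~~p) = 1 <-> 1/3 = 1/3
(((p <-> p) -> q) -> (~p -> ~p)) <-> ((((q & (q -> p)) <-> (q -> q)) -> (((p & q) <-> q) -> (q <-> p))) <-> (q & ~~p)) = 1 <-> 1/3 = 1/3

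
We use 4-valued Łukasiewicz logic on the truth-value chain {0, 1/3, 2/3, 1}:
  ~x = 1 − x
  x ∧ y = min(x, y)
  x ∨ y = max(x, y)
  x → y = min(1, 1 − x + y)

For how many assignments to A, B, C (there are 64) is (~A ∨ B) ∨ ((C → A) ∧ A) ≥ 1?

40

value 1: 40 assignments (counts)
value 2/3: 24 assignments
So 40 of the 64 assignments meet the threshold.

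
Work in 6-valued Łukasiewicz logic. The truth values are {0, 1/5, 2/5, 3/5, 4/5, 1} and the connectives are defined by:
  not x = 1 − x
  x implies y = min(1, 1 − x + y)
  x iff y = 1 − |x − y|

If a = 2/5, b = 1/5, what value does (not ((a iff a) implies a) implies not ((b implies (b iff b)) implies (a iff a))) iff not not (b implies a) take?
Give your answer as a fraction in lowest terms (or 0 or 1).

2/5

a iff a = 2/5 iff 2/5 = 1
(a iff a) implies a = 1 implies 2/5 = 2/5
not ((a iff a) implies a) = not 2/5 = 3/5
b iff b = 1/5 iff 1/5 = 1
b implies (b iff b) = 1/5 implies 1 = 1
a iff a = 2/5 iff 2/5 = 1
(b implies (b iff b)) implies (a iff a) = 1 implies 1 = 1
not ((b implies (b iff b)) implies (a iff a)) = not 1 = 0
not ((a iff a) implies a) implies not ((b implies (b iff b)) implies (a iff a)) = 3/5 implies 0 = 2/5
b implies a = 1/5 implies 2/5 = 1
not (b implies a) = not 1 = 0
not not (b implies a) = not 0 = 1
(not ((a iff a) implies a) implies not ((b implies (b iff b)) implies (a iff a))) iff not not (b implies a) = 2/5 iff 1 = 2/5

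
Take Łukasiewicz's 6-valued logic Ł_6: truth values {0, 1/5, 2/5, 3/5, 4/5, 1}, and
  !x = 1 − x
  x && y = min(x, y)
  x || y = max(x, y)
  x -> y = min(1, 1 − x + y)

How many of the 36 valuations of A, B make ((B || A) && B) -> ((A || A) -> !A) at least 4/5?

30

value 1: 27 assignments (counts)
value 4/5: 3 assignments (counts)
value 3/5: 2 assignments
value 2/5: 2 assignments
value 1/5: 1 assignment
value 0: 1 assignment
So 30 of the 36 assignments meet the threshold.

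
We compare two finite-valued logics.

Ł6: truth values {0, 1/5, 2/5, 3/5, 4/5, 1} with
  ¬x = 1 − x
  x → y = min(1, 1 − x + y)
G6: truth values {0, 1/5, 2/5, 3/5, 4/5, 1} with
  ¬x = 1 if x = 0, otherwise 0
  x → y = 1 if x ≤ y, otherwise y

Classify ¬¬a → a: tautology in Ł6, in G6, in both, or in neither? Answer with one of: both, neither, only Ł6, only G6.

only Ł6

In Ł6: every assignment gives 1 — tautology.
In G6: at a = 1/5 the value is 1/5 — not a tautology.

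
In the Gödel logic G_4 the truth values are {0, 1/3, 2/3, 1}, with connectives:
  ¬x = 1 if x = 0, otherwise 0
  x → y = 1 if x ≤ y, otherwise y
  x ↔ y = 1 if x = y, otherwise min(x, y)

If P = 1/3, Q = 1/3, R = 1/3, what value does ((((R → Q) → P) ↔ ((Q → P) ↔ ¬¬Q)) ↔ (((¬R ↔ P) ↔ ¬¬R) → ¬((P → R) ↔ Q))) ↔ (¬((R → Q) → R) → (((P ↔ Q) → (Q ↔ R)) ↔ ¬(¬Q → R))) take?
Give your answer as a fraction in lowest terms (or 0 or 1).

1/3

R → Q = 1/3 → 1/3 = 1
(R → Q) → P = 1 → 1/3 = 1/3
Q → P = 1/3 → 1/3 = 1
¬Q = ¬1/3 = 0
¬¬Q = ¬0 = 1
(Q → P) ↔ ¬¬Q = 1 ↔ 1 = 1
((R → Q) → P) ↔ ((Q → P) ↔ ¬¬Q) = 1/3 ↔ 1 = 1/3
¬R = ¬1/3 = 0
¬R ↔ P = 0 ↔ 1/3 = 0
¬R = ¬1/3 = 0
¬¬R = ¬0 = 1
(¬R ↔ P) ↔ ¬¬R = 0 ↔ 1 = 0
P → R = 1/3 → 1/3 = 1
(P → R) ↔ Q = 1 ↔ 1/3 = 1/3
¬((P → R) ↔ Q) = ¬1/3 = 0
((¬R ↔ P) ↔ ¬¬R) → ¬((P → R) ↔ Q) = 0 → 0 = 1
(((R → Q) → P) ↔ ((Q → P) ↔ ¬¬Q)) ↔ (((¬R ↔ P) ↔ ¬¬R) → ¬((P → R) ↔ Q)) = 1/3 ↔ 1 = 1/3
R → Q = 1/3 → 1/3 = 1
(R → Q) → R = 1 → 1/3 = 1/3
¬((R → Q) → R) = ¬1/3 = 0
P ↔ Q = 1/3 ↔ 1/3 = 1
Q ↔ R = 1/3 ↔ 1/3 = 1
(P ↔ Q) → (Q ↔ R) = 1 → 1 = 1
¬Q = ¬1/3 = 0
¬Q → R = 0 → 1/3 = 1
¬(¬Q → R) = ¬1 = 0
((P ↔ Q) → (Q ↔ R)) ↔ ¬(¬Q → R) = 1 ↔ 0 = 0
¬((R → Q) → R) → (((P ↔ Q) → (Q ↔ R)) ↔ ¬(¬Q → R)) = 0 → 0 = 1
((((R → Q) → P) ↔ ((Q → P) ↔ ¬¬Q)) ↔ (((¬R ↔ P) ↔ ¬¬R) → ¬((P → R) ↔ Q))) ↔ (¬((R → Q) → R) → (((P ↔ Q) → (Q ↔ R)) ↔ ¬(¬Q → R))) = 1/3 ↔ 1 = 1/3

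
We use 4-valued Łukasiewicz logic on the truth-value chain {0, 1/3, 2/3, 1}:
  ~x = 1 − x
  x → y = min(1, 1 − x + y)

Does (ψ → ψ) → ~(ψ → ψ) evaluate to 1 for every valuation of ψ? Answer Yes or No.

No

Counterexample: take ψ = 0.
ψ → ψ = 0 → 0 = 1
ψ → ψ = 0 → 0 = 1
~(ψ → ψ) = ~1 = 0
(ψ → ψ) → ~(ψ → ψ) = 1 → 0 = 0
This gives 0 ≠ 1.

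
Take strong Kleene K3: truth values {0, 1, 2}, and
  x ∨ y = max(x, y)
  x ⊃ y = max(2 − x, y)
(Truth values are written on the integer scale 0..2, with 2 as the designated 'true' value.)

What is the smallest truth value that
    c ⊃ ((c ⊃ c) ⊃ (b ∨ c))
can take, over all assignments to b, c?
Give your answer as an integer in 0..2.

1

Take b = 0, c = 1:
c ⊃ c = 1 ⊃ 1 = 1
b ∨ c = 0 ∨ 1 = 1
(c ⊃ c) ⊃ (b ∨ c) = 1 ⊃ 1 = 1
c ⊃ ((c ⊃ c) ⊃ (b ∨ c)) = 1 ⊃ 1 = 1
No assignment yields a value below 1, so this is the minimum.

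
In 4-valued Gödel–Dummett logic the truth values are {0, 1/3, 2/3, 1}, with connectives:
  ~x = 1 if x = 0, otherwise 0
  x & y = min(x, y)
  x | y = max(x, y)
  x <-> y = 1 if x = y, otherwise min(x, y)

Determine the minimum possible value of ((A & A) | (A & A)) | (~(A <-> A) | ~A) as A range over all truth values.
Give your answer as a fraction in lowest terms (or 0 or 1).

Take A = 1/3:
A & A = 1/3 & 1/3 = 1/3
A & A = 1/3 & 1/3 = 1/3
(A & A) | (A & A) = 1/3 | 1/3 = 1/3
A <-> A = 1/3 <-> 1/3 = 1
~(A <-> A) = ~1 = 0
~A = ~1/3 = 0
~(A <-> A) | ~A = 0 | 0 = 0
((A & A) | (A & A)) | (~(A <-> A) | ~A) = 1/3 | 0 = 1/3
No assignment yields a value below 1/3, so this is the minimum.

1/3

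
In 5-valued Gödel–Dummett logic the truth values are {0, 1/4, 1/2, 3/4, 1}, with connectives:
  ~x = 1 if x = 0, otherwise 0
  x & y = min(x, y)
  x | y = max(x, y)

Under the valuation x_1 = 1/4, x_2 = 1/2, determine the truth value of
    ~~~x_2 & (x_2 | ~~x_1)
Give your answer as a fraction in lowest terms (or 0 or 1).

~x_2 = ~1/2 = 0
~~x_2 = ~0 = 1
~~~x_2 = ~1 = 0
~x_1 = ~1/4 = 0
~~x_1 = ~0 = 1
x_2 | ~~x_1 = 1/2 | 1 = 1
~~~x_2 & (x_2 | ~~x_1) = 0 & 1 = 0

0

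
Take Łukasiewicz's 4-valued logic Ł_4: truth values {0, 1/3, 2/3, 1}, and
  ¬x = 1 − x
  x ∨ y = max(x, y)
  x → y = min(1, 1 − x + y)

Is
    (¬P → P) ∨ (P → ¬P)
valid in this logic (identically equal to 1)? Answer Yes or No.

P = 0 ↦ 1
P = 1/3 ↦ 1
P = 2/3 ↦ 1
P = 1 ↦ 1
Every assignment gives a value ≥ 1.

Yes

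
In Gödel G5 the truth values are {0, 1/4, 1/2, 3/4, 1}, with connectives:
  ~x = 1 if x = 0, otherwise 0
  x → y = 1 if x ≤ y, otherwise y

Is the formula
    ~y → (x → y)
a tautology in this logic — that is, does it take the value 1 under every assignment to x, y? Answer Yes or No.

No

Counterexample: take x = 1/4, y = 0.
~y = ~0 = 1
x → y = 1/4 → 0 = 0
~y → (x → y) = 1 → 0 = 0
This gives 0 ≠ 1.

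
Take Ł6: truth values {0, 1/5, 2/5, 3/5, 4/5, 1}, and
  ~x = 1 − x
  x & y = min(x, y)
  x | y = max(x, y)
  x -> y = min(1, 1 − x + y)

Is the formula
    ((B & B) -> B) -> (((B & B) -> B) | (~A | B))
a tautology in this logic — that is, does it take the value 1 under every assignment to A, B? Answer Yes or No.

Yes

At A = 3/5, B = 3/5, for instance:
B & B = 3/5 & 3/5 = 3/5
(B & B) -> B = 3/5 -> 3/5 = 1
~A = ~3/5 = 2/5
~A | B = 2/5 | 3/5 = 3/5
((B & B) -> B) | (~A | B) = 1 | 3/5 = 1
((B & B) -> B) -> (((B & B) -> B) | (~A | B)) = 1 -> 1 = 1
and checking the remaining 35 assignments likewise gives ≥ 1 in every case.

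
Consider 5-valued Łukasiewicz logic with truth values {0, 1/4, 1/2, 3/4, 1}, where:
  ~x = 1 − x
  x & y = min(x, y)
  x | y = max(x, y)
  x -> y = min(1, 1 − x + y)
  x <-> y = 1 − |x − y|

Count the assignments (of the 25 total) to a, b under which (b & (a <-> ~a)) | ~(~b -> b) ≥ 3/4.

7

value 1: 6 assignments (counts)
value 3/4: 1 assignment (counts)
value 1/2: 12 assignments
value 0: 6 assignments
So 7 of the 25 assignments meet the threshold.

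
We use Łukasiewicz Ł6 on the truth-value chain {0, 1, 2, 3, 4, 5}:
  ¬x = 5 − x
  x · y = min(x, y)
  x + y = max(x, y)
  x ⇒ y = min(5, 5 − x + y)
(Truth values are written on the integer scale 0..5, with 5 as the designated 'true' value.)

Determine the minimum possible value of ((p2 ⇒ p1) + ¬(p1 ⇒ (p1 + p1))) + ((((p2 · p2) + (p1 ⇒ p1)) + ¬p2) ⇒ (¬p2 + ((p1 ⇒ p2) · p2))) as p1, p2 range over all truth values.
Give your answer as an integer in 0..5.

Take p1 = 0, p2 = 2:
p2 ⇒ p1 = 2 ⇒ 0 = 3
p1 + p1 = 0 + 0 = 0
p1 ⇒ (p1 + p1) = 0 ⇒ 0 = 5
¬(p1 ⇒ (p1 + p1)) = ¬5 = 0
(p2 ⇒ p1) + ¬(p1 ⇒ (p1 + p1)) = 3 + 0 = 3
p2 · p2 = 2 · 2 = 2
p1 ⇒ p1 = 0 ⇒ 0 = 5
(p2 · p2) + (p1 ⇒ p1) = 2 + 5 = 5
¬p2 = ¬2 = 3
((p2 · p2) + (p1 ⇒ p1)) + ¬p2 = 5 + 3 = 5
¬p2 = ¬2 = 3
p1 ⇒ p2 = 0 ⇒ 2 = 5
(p1 ⇒ p2) · p2 = 5 · 2 = 2
¬p2 + ((p1 ⇒ p2) · p2) = 3 + 2 = 3
(((p2 · p2) + (p1 ⇒ p1)) + ¬p2) ⇒ (¬p2 + ((p1 ⇒ p2) · p2)) = 5 ⇒ 3 = 3
((p2 ⇒ p1) + ¬(p1 ⇒ (p1 + p1))) + ((((p2 · p2) + (p1 ⇒ p1)) + ¬p2) ⇒ (¬p2 + ((p1 ⇒ p2) · p2))) = 3 + 3 = 3
No assignment yields a value below 3, so this is the minimum.

3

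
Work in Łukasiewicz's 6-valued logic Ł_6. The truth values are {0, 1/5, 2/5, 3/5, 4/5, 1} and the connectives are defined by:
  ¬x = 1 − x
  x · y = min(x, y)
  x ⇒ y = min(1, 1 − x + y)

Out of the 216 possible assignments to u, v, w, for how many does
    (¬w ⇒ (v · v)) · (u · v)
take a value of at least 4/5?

24

value 1: 6 assignments (counts)
value 4/5: 18 assignments (counts)
value 3/5: 30 assignments
value 2/5: 42 assignments
value 1/5: 54 assignments
value 0: 66 assignments
So 24 of the 216 assignments meet the threshold.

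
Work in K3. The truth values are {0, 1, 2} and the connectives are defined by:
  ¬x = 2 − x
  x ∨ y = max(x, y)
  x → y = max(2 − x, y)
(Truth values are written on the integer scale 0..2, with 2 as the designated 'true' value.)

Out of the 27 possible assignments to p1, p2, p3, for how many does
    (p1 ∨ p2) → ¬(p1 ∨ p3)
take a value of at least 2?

value 2: 5 assignments (counts)
value 1: 11 assignments
value 0: 11 assignments
So 5 of the 27 assignments meet the threshold.

5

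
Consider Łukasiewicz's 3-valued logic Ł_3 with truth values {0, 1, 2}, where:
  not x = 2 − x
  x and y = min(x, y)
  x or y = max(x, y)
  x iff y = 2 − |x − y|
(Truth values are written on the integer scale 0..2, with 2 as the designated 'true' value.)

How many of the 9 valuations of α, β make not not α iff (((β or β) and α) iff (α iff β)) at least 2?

α = 0, β = 0 ↦ 2  ≥
α = 0, β = 1 ↦ 1  <
α = 0, β = 2 ↦ 0  <
α = 1, β = 0 ↦ 2  ≥
α = 1, β = 1 ↦ 2  ≥
α = 1, β = 2 ↦ 1  <
α = 2, β = 0 ↦ 2  ≥
α = 2, β = 1 ↦ 2  ≥
α = 2, β = 2 ↦ 2  ≥
So 6 of the 9 assignments meet the threshold.

6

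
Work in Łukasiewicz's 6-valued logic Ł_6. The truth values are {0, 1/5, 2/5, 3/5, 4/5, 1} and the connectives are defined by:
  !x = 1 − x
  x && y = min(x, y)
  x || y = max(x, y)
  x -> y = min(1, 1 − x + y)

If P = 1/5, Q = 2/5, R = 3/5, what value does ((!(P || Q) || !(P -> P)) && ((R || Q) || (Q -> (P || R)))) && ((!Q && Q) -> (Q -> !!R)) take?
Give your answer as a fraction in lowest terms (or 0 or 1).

3/5

P || Q = 1/5 || 2/5 = 2/5
!(P || Q) = !2/5 = 3/5
P -> P = 1/5 -> 1/5 = 1
!(P -> P) = !1 = 0
!(P || Q) || !(P -> P) = 3/5 || 0 = 3/5
R || Q = 3/5 || 2/5 = 3/5
P || R = 1/5 || 3/5 = 3/5
Q -> (P || R) = 2/5 -> 3/5 = 1
(R || Q) || (Q -> (P || R)) = 3/5 || 1 = 1
(!(P || Q) || !(P -> P)) && ((R || Q) || (Q -> (P || R))) = 3/5 && 1 = 3/5
!Q = !2/5 = 3/5
!Q && Q = 3/5 && 2/5 = 2/5
!R = !3/5 = 2/5
!!R = !2/5 = 3/5
Q -> !!R = 2/5 -> 3/5 = 1
(!Q && Q) -> (Q -> !!R) = 2/5 -> 1 = 1
((!(P || Q) || !(P -> P)) && ((R || Q) || (Q -> (P || R)))) && ((!Q && Q) -> (Q -> !!R)) = 3/5 && 1 = 3/5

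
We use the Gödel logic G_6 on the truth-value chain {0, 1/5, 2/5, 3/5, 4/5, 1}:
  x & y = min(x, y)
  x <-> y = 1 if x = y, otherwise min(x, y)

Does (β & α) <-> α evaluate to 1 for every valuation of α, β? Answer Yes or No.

No

Counterexample: take α = 1/5, β = 0.
β & α = 0 & 1/5 = 0
(β & α) <-> α = 0 <-> 1/5 = 0
This gives 0 ≠ 1.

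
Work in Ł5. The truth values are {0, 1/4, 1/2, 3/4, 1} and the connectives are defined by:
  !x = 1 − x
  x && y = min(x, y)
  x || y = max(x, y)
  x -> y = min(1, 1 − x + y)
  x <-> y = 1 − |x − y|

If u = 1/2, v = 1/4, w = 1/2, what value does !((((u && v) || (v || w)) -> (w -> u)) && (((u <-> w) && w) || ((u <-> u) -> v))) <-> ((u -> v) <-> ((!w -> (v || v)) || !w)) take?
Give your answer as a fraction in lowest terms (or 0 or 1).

u && v = 1/2 && 1/4 = 1/4
v || w = 1/4 || 1/2 = 1/2
(u && v) || (v || w) = 1/4 || 1/2 = 1/2
w -> u = 1/2 -> 1/2 = 1
((u && v) || (v || w)) -> (w -> u) = 1/2 -> 1 = 1
u <-> w = 1/2 <-> 1/2 = 1
(u <-> w) && w = 1 && 1/2 = 1/2
u <-> u = 1/2 <-> 1/2 = 1
(u <-> u) -> v = 1 -> 1/4 = 1/4
((u <-> w) && w) || ((u <-> u) -> v) = 1/2 || 1/4 = 1/2
(((u && v) || (v || w)) -> (w -> u)) && (((u <-> w) && w) || ((u <-> u) -> v)) = 1 && 1/2 = 1/2
!((((u && v) || (v || w)) -> (w -> u)) && (((u <-> w) && w) || ((u <-> u) -> v))) = !1/2 = 1/2
u -> v = 1/2 -> 1/4 = 3/4
!w = !1/2 = 1/2
v || v = 1/4 || 1/4 = 1/4
!w -> (v || v) = 1/2 -> 1/4 = 3/4
!w = !1/2 = 1/2
(!w -> (v || v)) || !w = 3/4 || 1/2 = 3/4
(u -> v) <-> ((!w -> (v || v)) || !w) = 3/4 <-> 3/4 = 1
!((((u && v) || (v || w)) -> (w -> u)) && (((u <-> w) && w) || ((u <-> u) -> v))) <-> ((u -> v) <-> ((!w -> (v || v)) || !w)) = 1/2 <-> 1 = 1/2

1/2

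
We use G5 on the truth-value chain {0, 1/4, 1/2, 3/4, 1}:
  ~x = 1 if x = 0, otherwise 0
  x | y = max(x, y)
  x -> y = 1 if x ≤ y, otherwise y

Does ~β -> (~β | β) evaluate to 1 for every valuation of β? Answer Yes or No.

Yes

β = 0 ↦ 1
β = 1/4 ↦ 1
β = 1/2 ↦ 1
β = 3/4 ↦ 1
β = 1 ↦ 1
Every assignment gives a value ≥ 1.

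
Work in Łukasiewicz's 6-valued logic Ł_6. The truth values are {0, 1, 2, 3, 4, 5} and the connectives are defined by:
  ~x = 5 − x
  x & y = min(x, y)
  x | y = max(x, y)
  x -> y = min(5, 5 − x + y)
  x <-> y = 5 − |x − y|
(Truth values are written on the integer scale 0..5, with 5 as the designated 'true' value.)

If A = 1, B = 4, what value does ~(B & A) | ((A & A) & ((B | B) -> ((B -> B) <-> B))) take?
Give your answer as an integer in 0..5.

B & A = 4 & 1 = 1
~(B & A) = ~1 = 4
A & A = 1 & 1 = 1
B | B = 4 | 4 = 4
B -> B = 4 -> 4 = 5
(B -> B) <-> B = 5 <-> 4 = 4
(B | B) -> ((B -> B) <-> B) = 4 -> 4 = 5
(A & A) & ((B | B) -> ((B -> B) <-> B)) = 1 & 5 = 1
~(B & A) | ((A & A) & ((B | B) -> ((B -> B) <-> B))) = 4 | 1 = 4

4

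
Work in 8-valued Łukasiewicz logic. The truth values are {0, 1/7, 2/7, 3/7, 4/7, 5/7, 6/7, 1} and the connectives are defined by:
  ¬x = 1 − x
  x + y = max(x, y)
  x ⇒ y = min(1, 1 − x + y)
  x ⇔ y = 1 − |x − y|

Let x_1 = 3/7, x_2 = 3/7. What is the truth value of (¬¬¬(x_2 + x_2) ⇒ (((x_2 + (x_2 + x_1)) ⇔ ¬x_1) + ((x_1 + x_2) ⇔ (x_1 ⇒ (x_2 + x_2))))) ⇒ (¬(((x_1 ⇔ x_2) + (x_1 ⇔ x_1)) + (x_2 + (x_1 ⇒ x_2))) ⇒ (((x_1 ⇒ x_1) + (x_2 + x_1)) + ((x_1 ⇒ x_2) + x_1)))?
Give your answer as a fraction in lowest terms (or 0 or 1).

x_2 + x_2 = 3/7 + 3/7 = 3/7
¬(x_2 + x_2) = ¬3/7 = 4/7
¬¬(x_2 + x_2) = ¬4/7 = 3/7
¬¬¬(x_2 + x_2) = ¬3/7 = 4/7
x_2 + x_1 = 3/7 + 3/7 = 3/7
x_2 + (x_2 + x_1) = 3/7 + 3/7 = 3/7
¬x_1 = ¬3/7 = 4/7
(x_2 + (x_2 + x_1)) ⇔ ¬x_1 = 3/7 ⇔ 4/7 = 6/7
x_1 + x_2 = 3/7 + 3/7 = 3/7
x_2 + x_2 = 3/7 + 3/7 = 3/7
x_1 ⇒ (x_2 + x_2) = 3/7 ⇒ 3/7 = 1
(x_1 + x_2) ⇔ (x_1 ⇒ (x_2 + x_2)) = 3/7 ⇔ 1 = 3/7
((x_2 + (x_2 + x_1)) ⇔ ¬x_1) + ((x_1 + x_2) ⇔ (x_1 ⇒ (x_2 + x_2))) = 6/7 + 3/7 = 6/7
¬¬¬(x_2 + x_2) ⇒ (((x_2 + (x_2 + x_1)) ⇔ ¬x_1) + ((x_1 + x_2) ⇔ (x_1 ⇒ (x_2 + x_2)))) = 4/7 ⇒ 6/7 = 1
x_1 ⇔ x_2 = 3/7 ⇔ 3/7 = 1
x_1 ⇔ x_1 = 3/7 ⇔ 3/7 = 1
(x_1 ⇔ x_2) + (x_1 ⇔ x_1) = 1 + 1 = 1
x_1 ⇒ x_2 = 3/7 ⇒ 3/7 = 1
x_2 + (x_1 ⇒ x_2) = 3/7 + 1 = 1
((x_1 ⇔ x_2) + (x_1 ⇔ x_1)) + (x_2 + (x_1 ⇒ x_2)) = 1 + 1 = 1
¬(((x_1 ⇔ x_2) + (x_1 ⇔ x_1)) + (x_2 + (x_1 ⇒ x_2))) = ¬1 = 0
x_1 ⇒ x_1 = 3/7 ⇒ 3/7 = 1
x_2 + x_1 = 3/7 + 3/7 = 3/7
(x_1 ⇒ x_1) + (x_2 + x_1) = 1 + 3/7 = 1
x_1 ⇒ x_2 = 3/7 ⇒ 3/7 = 1
(x_1 ⇒ x_2) + x_1 = 1 + 3/7 = 1
((x_1 ⇒ x_1) + (x_2 + x_1)) + ((x_1 ⇒ x_2) + x_1) = 1 + 1 = 1
¬(((x_1 ⇔ x_2) + (x_1 ⇔ x_1)) + (x_2 + (x_1 ⇒ x_2))) ⇒ (((x_1 ⇒ x_1) + (x_2 + x_1)) + ((x_1 ⇒ x_2) + x_1)) = 0 ⇒ 1 = 1
(¬¬¬(x_2 + x_2) ⇒ (((x_2 + (x_2 + x_1)) ⇔ ¬x_1) + ((x_1 + x_2) ⇔ (x_1 ⇒ (x_2 + x_2))))) ⇒ (¬(((x_1 ⇔ x_2) + (x_1 ⇔ x_1)) + (x_2 + (x_1 ⇒ x_2))) ⇒ (((x_1 ⇒ x_1) + (x_2 + x_1)) + ((x_1 ⇒ x_2) + x_1))) = 1 ⇒ 1 = 1

1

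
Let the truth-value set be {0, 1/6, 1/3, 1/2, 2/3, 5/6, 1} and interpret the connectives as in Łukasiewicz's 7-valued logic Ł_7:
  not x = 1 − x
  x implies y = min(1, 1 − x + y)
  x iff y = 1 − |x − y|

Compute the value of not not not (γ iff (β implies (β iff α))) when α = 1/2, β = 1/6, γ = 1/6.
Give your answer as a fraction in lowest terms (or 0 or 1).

β iff α = 1/6 iff 1/2 = 2/3
β implies (β iff α) = 1/6 implies 2/3 = 1
γ iff (β implies (β iff α)) = 1/6 iff 1 = 1/6
not (γ iff (β implies (β iff α))) = not 1/6 = 5/6
not not (γ iff (β implies (β iff α))) = not 5/6 = 1/6
not not not (γ iff (β implies (β iff α))) = not 1/6 = 5/6

5/6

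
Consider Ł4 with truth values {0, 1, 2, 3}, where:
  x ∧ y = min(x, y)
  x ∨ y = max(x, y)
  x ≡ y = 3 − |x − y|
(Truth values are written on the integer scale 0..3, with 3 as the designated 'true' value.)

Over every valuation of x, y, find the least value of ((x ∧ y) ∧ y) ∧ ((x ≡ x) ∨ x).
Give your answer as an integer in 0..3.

Take x = 0, y = 0:
x ∧ y = 0 ∧ 0 = 0
(x ∧ y) ∧ y = 0 ∧ 0 = 0
x ≡ x = 0 ≡ 0 = 3
(x ≡ x) ∨ x = 3 ∨ 0 = 3
((x ∧ y) ∧ y) ∧ ((x ≡ x) ∨ x) = 0 ∧ 3 = 0
No assignment yields a value below 0, so this is the minimum.

0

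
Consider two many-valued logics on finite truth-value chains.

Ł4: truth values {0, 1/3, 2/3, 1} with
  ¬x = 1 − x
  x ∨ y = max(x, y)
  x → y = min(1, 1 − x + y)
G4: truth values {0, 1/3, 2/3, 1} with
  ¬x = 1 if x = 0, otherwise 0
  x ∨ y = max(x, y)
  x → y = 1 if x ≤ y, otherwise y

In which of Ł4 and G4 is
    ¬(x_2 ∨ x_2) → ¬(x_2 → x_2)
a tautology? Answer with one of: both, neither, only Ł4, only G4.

In Ł4: at x_2 = 0 the value is 0 — not a tautology.
In G4: at x_2 = 0 the value is 0 — not a tautology.

neither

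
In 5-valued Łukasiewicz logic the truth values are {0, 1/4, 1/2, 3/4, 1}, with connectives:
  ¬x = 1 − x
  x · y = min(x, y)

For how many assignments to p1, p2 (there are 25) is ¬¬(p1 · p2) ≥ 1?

value 1: 1 assignment (counts)
value 3/4: 3 assignments
value 1/2: 5 assignments
value 1/4: 7 assignments
value 0: 9 assignments
So 1 of the 25 assignments meets the threshold.

1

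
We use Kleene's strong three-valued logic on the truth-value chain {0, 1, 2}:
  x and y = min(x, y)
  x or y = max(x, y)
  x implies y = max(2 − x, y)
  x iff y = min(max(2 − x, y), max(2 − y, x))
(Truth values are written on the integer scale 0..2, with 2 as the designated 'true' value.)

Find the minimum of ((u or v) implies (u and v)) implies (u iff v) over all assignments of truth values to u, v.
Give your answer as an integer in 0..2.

Take u = 0, v = 1:
u or v = 0 or 1 = 1
u and v = 0 and 1 = 0
(u or v) implies (u and v) = 1 implies 0 = 1
u iff v = 0 iff 1 = 1
((u or v) implies (u and v)) implies (u iff v) = 1 implies 1 = 1
No assignment yields a value below 1, so this is the minimum.

1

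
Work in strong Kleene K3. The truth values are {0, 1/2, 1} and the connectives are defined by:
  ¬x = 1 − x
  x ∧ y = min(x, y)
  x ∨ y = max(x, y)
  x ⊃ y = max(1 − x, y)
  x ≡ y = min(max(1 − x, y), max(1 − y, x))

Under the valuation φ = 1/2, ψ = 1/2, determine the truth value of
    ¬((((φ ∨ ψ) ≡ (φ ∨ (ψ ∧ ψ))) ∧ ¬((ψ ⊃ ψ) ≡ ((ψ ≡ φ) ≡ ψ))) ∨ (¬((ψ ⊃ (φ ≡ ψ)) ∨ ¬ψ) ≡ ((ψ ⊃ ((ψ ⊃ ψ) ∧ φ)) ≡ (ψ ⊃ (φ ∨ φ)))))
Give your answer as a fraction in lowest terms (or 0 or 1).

φ ∨ ψ = 1/2 ∨ 1/2 = 1/2
ψ ∧ ψ = 1/2 ∧ 1/2 = 1/2
φ ∨ (ψ ∧ ψ) = 1/2 ∨ 1/2 = 1/2
(φ ∨ ψ) ≡ (φ ∨ (ψ ∧ ψ)) = 1/2 ≡ 1/2 = 1/2
ψ ⊃ ψ = 1/2 ⊃ 1/2 = 1/2
ψ ≡ φ = 1/2 ≡ 1/2 = 1/2
(ψ ≡ φ) ≡ ψ = 1/2 ≡ 1/2 = 1/2
(ψ ⊃ ψ) ≡ ((ψ ≡ φ) ≡ ψ) = 1/2 ≡ 1/2 = 1/2
¬((ψ ⊃ ψ) ≡ ((ψ ≡ φ) ≡ ψ)) = ¬1/2 = 1/2
((φ ∨ ψ) ≡ (φ ∨ (ψ ∧ ψ))) ∧ ¬((ψ ⊃ ψ) ≡ ((ψ ≡ φ) ≡ ψ)) = 1/2 ∧ 1/2 = 1/2
φ ≡ ψ = 1/2 ≡ 1/2 = 1/2
ψ ⊃ (φ ≡ ψ) = 1/2 ⊃ 1/2 = 1/2
¬ψ = ¬1/2 = 1/2
(ψ ⊃ (φ ≡ ψ)) ∨ ¬ψ = 1/2 ∨ 1/2 = 1/2
¬((ψ ⊃ (φ ≡ ψ)) ∨ ¬ψ) = ¬1/2 = 1/2
ψ ⊃ ψ = 1/2 ⊃ 1/2 = 1/2
(ψ ⊃ ψ) ∧ φ = 1/2 ∧ 1/2 = 1/2
ψ ⊃ ((ψ ⊃ ψ) ∧ φ) = 1/2 ⊃ 1/2 = 1/2
φ ∨ φ = 1/2 ∨ 1/2 = 1/2
ψ ⊃ (φ ∨ φ) = 1/2 ⊃ 1/2 = 1/2
(ψ ⊃ ((ψ ⊃ ψ) ∧ φ)) ≡ (ψ ⊃ (φ ∨ φ)) = 1/2 ≡ 1/2 = 1/2
¬((ψ ⊃ (φ ≡ ψ)) ∨ ¬ψ) ≡ ((ψ ⊃ ((ψ ⊃ ψ) ∧ φ)) ≡ (ψ ⊃ (φ ∨ φ))) = 1/2 ≡ 1/2 = 1/2
(((φ ∨ ψ) ≡ (φ ∨ (ψ ∧ ψ))) ∧ ¬((ψ ⊃ ψ) ≡ ((ψ ≡ φ) ≡ ψ))) ∨ (¬((ψ ⊃ (φ ≡ ψ)) ∨ ¬ψ) ≡ ((ψ ⊃ ((ψ ⊃ ψ) ∧ φ)) ≡ (ψ ⊃ (φ ∨ φ)))) = 1/2 ∨ 1/2 = 1/2
¬((((φ ∨ ψ) ≡ (φ ∨ (ψ ∧ ψ))) ∧ ¬((ψ ⊃ ψ) ≡ ((ψ ≡ φ) ≡ ψ))) ∨ (¬((ψ ⊃ (φ ≡ ψ)) ∨ ¬ψ) ≡ ((ψ ⊃ ((ψ ⊃ ψ) ∧ φ)) ≡ (ψ ⊃ (φ ∨ φ))))) = ¬1/2 = 1/2

1/2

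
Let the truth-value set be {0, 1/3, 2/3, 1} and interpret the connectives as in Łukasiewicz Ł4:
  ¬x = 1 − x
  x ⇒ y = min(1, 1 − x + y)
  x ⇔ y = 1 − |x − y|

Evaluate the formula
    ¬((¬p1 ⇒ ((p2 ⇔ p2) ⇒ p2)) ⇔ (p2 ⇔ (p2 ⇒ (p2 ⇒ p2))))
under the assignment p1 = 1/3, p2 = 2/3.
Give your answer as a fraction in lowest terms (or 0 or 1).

1/3

¬p1 = ¬1/3 = 2/3
p2 ⇔ p2 = 2/3 ⇔ 2/3 = 1
(p2 ⇔ p2) ⇒ p2 = 1 ⇒ 2/3 = 2/3
¬p1 ⇒ ((p2 ⇔ p2) ⇒ p2) = 2/3 ⇒ 2/3 = 1
p2 ⇒ p2 = 2/3 ⇒ 2/3 = 1
p2 ⇒ (p2 ⇒ p2) = 2/3 ⇒ 1 = 1
p2 ⇔ (p2 ⇒ (p2 ⇒ p2)) = 2/3 ⇔ 1 = 2/3
(¬p1 ⇒ ((p2 ⇔ p2) ⇒ p2)) ⇔ (p2 ⇔ (p2 ⇒ (p2 ⇒ p2))) = 1 ⇔ 2/3 = 2/3
¬((¬p1 ⇒ ((p2 ⇔ p2) ⇒ p2)) ⇔ (p2 ⇔ (p2 ⇒ (p2 ⇒ p2)))) = ¬2/3 = 1/3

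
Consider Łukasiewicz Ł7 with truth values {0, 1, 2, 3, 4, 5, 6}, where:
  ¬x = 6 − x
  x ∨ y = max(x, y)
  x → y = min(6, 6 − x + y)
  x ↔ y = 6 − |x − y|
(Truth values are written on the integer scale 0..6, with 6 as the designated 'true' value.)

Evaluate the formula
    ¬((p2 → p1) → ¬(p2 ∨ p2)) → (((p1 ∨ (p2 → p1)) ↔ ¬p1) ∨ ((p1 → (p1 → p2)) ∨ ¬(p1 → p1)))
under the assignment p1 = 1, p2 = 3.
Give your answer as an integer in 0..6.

p2 → p1 = 3 → 1 = 4
p2 ∨ p2 = 3 ∨ 3 = 3
¬(p2 ∨ p2) = ¬3 = 3
(p2 → p1) → ¬(p2 ∨ p2) = 4 → 3 = 5
¬((p2 → p1) → ¬(p2 ∨ p2)) = ¬5 = 1
p2 → p1 = 3 → 1 = 4
p1 ∨ (p2 → p1) = 1 ∨ 4 = 4
¬p1 = ¬1 = 5
(p1 ∨ (p2 → p1)) ↔ ¬p1 = 4 ↔ 5 = 5
p1 → p2 = 1 → 3 = 6
p1 → (p1 → p2) = 1 → 6 = 6
p1 → p1 = 1 → 1 = 6
¬(p1 → p1) = ¬6 = 0
(p1 → (p1 → p2)) ∨ ¬(p1 → p1) = 6 ∨ 0 = 6
((p1 ∨ (p2 → p1)) ↔ ¬p1) ∨ ((p1 → (p1 → p2)) ∨ ¬(p1 → p1)) = 5 ∨ 6 = 6
¬((p2 → p1) → ¬(p2 ∨ p2)) → (((p1 ∨ (p2 → p1)) ↔ ¬p1) ∨ ((p1 → (p1 → p2)) ∨ ¬(p1 → p1))) = 1 → 6 = 6

6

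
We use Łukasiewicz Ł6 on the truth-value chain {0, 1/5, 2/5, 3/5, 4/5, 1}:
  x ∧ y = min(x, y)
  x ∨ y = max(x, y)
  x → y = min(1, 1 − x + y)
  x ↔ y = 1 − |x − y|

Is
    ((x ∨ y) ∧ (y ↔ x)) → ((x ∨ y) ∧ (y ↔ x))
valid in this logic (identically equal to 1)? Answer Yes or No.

At x = 0, y = 4/5, for instance:
x ∨ y = 0 ∨ 4/5 = 4/5
y ↔ x = 4/5 ↔ 0 = 1/5
(x ∨ y) ∧ (y ↔ x) = 4/5 ∧ 1/5 = 1/5
((x ∨ y) ∧ (y ↔ x)) → ((x ∨ y) ∧ (y ↔ x)) = 1/5 → 1/5 = 1
and checking the remaining 35 assignments likewise gives ≥ 1 in every case.

Yes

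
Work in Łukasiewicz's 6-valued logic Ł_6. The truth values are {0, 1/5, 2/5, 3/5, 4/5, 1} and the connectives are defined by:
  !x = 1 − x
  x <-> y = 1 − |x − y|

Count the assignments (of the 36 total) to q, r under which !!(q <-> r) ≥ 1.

value 1: 6 assignments (counts)
value 4/5: 10 assignments
value 3/5: 8 assignments
value 2/5: 6 assignments
value 1/5: 4 assignments
value 0: 2 assignments
So 6 of the 36 assignments meet the threshold.

6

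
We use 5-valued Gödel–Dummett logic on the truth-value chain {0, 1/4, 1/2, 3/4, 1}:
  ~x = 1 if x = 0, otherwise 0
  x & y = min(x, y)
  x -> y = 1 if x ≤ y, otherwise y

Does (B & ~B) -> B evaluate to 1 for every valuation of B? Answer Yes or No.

Yes

B = 0 ↦ 1
B = 1/4 ↦ 1
B = 1/2 ↦ 1
B = 3/4 ↦ 1
B = 1 ↦ 1
Every assignment gives a value ≥ 1.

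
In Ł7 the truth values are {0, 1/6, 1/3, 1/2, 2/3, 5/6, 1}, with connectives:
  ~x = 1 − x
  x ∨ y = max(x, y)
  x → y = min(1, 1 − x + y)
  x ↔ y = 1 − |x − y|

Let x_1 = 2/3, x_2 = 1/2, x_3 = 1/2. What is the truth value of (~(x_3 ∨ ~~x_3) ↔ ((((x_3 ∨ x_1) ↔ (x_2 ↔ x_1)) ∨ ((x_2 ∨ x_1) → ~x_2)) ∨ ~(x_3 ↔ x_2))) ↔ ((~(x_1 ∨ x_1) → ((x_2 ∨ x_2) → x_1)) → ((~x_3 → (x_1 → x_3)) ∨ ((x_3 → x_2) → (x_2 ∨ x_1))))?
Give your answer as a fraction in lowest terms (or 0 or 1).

2/3

~x_3 = ~1/2 = 1/2
~~x_3 = ~1/2 = 1/2
x_3 ∨ ~~x_3 = 1/2 ∨ 1/2 = 1/2
~(x_3 ∨ ~~x_3) = ~1/2 = 1/2
x_3 ∨ x_1 = 1/2 ∨ 2/3 = 2/3
x_2 ↔ x_1 = 1/2 ↔ 2/3 = 5/6
(x_3 ∨ x_1) ↔ (x_2 ↔ x_1) = 2/3 ↔ 5/6 = 5/6
x_2 ∨ x_1 = 1/2 ∨ 2/3 = 2/3
~x_2 = ~1/2 = 1/2
(x_2 ∨ x_1) → ~x_2 = 2/3 → 1/2 = 5/6
((x_3 ∨ x_1) ↔ (x_2 ↔ x_1)) ∨ ((x_2 ∨ x_1) → ~x_2) = 5/6 ∨ 5/6 = 5/6
x_3 ↔ x_2 = 1/2 ↔ 1/2 = 1
~(x_3 ↔ x_2) = ~1 = 0
(((x_3 ∨ x_1) ↔ (x_2 ↔ x_1)) ∨ ((x_2 ∨ x_1) → ~x_2)) ∨ ~(x_3 ↔ x_2) = 5/6 ∨ 0 = 5/6
~(x_3 ∨ ~~x_3) ↔ ((((x_3 ∨ x_1) ↔ (x_2 ↔ x_1)) ∨ ((x_2 ∨ x_1) → ~x_2)) ∨ ~(x_3 ↔ x_2)) = 1/2 ↔ 5/6 = 2/3
x_1 ∨ x_1 = 2/3 ∨ 2/3 = 2/3
~(x_1 ∨ x_1) = ~2/3 = 1/3
x_2 ∨ x_2 = 1/2 ∨ 1/2 = 1/2
(x_2 ∨ x_2) → x_1 = 1/2 → 2/3 = 1
~(x_1 ∨ x_1) → ((x_2 ∨ x_2) → x_1) = 1/3 → 1 = 1
~x_3 = ~1/2 = 1/2
x_1 → x_3 = 2/3 → 1/2 = 5/6
~x_3 → (x_1 → x_3) = 1/2 → 5/6 = 1
x_3 → x_2 = 1/2 → 1/2 = 1
x_2 ∨ x_1 = 1/2 ∨ 2/3 = 2/3
(x_3 → x_2) → (x_2 ∨ x_1) = 1 → 2/3 = 2/3
(~x_3 → (x_1 → x_3)) ∨ ((x_3 → x_2) → (x_2 ∨ x_1)) = 1 ∨ 2/3 = 1
(~(x_1 ∨ x_1) → ((x_2 ∨ x_2) → x_1)) → ((~x_3 → (x_1 → x_3)) ∨ ((x_3 → x_2) → (x_2 ∨ x_1))) = 1 → 1 = 1
(~(x_3 ∨ ~~x_3) ↔ ((((x_3 ∨ x_1) ↔ (x_2 ↔ x_1)) ∨ ((x_2 ∨ x_1) → ~x_2)) ∨ ~(x_3 ↔ x_2))) ↔ ((~(x_1 ∨ x_1) → ((x_2 ∨ x_2) → x_1)) → ((~x_3 → (x_1 → x_3)) ∨ ((x_3 → x_2) → (x_2 ∨ x_1)))) = 2/3 ↔ 1 = 2/3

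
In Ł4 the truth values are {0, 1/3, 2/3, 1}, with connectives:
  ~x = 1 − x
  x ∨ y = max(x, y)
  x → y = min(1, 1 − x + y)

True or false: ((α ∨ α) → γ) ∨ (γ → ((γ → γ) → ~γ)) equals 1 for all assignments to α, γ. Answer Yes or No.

Counterexample: take α = 1, γ = 2/3.
α ∨ α = 1 ∨ 1 = 1
(α ∨ α) → γ = 1 → 2/3 = 2/3
γ → γ = 2/3 → 2/3 = 1
~γ = ~2/3 = 1/3
(γ → γ) → ~γ = 1 → 1/3 = 1/3
γ → ((γ → γ) → ~γ) = 2/3 → 1/3 = 2/3
((α ∨ α) → γ) ∨ (γ → ((γ → γ) → ~γ)) = 2/3 ∨ 2/3 = 2/3
This gives 2/3 ≠ 1.

No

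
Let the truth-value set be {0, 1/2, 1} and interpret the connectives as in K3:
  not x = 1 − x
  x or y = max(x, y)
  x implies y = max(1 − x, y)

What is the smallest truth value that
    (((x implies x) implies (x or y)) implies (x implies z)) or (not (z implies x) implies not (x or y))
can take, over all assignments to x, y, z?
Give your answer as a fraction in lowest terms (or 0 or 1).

1/2

Take x = 1/2, y = 0, z = 1/2:
x implies x = 1/2 implies 1/2 = 1/2
x or y = 1/2 or 0 = 1/2
(x implies x) implies (x or y) = 1/2 implies 1/2 = 1/2
x implies z = 1/2 implies 1/2 = 1/2
((x implies x) implies (x or y)) implies (x implies z) = 1/2 implies 1/2 = 1/2
z implies x = 1/2 implies 1/2 = 1/2
not (z implies x) = not 1/2 = 1/2
x or y = 1/2 or 0 = 1/2
not (x or y) = not 1/2 = 1/2
not (z implies x) implies not (x or y) = 1/2 implies 1/2 = 1/2
(((x implies x) implies (x or y)) implies (x implies z)) or (not (z implies x) implies not (x or y)) = 1/2 or 1/2 = 1/2
No assignment yields a value below 1/2, so this is the minimum.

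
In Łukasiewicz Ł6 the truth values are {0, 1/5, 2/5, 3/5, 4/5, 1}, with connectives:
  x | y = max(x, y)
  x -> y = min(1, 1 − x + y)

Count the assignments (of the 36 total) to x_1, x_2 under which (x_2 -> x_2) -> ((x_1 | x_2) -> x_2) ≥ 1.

value 1: 21 assignments (counts)
value 4/5: 5 assignments
value 3/5: 4 assignments
value 2/5: 3 assignments
value 1/5: 2 assignments
value 0: 1 assignment
So 21 of the 36 assignments meet the threshold.

21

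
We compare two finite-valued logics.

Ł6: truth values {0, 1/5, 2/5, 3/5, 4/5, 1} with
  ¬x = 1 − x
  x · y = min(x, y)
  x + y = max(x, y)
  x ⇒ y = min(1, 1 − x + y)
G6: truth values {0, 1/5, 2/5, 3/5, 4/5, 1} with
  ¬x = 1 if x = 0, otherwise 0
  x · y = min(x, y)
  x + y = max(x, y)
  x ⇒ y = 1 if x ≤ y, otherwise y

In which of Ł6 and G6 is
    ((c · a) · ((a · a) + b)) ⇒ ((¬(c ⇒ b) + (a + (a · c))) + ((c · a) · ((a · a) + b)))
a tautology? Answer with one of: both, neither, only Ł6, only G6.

In Ł6: every assignment gives 1 — tautology.
In G6: every assignment gives 1 — tautology.

both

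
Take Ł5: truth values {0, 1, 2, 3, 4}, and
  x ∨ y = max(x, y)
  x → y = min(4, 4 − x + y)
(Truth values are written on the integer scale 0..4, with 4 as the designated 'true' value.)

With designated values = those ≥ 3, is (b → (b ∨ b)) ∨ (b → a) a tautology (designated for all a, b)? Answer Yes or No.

At a = 0, b = 3, for instance:
b ∨ b = 3 ∨ 3 = 3
b → (b ∨ b) = 3 → 3 = 4
b → a = 3 → 0 = 1
(b → (b ∨ b)) ∨ (b → a) = 4 ∨ 1 = 4
and checking the remaining 24 assignments likewise gives ≥ 3 in every case.

Yes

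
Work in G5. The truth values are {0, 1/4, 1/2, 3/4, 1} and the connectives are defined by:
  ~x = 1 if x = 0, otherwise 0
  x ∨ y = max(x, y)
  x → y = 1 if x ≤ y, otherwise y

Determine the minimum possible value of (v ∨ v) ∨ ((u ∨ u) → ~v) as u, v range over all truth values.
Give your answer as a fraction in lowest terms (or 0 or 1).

Take u = 1/4, v = 1/4:
v ∨ v = 1/4 ∨ 1/4 = 1/4
u ∨ u = 1/4 ∨ 1/4 = 1/4
~v = ~1/4 = 0
(u ∨ u) → ~v = 1/4 → 0 = 0
(v ∨ v) ∨ ((u ∨ u) → ~v) = 1/4 ∨ 0 = 1/4
No assignment yields a value below 1/4, so this is the minimum.

1/4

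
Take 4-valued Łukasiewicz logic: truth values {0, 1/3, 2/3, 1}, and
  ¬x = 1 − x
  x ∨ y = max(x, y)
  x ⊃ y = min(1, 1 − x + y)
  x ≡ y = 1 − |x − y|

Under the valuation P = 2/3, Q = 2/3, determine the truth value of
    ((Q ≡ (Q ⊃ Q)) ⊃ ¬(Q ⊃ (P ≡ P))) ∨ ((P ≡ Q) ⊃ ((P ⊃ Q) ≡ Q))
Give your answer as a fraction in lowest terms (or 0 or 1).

Q ⊃ Q = 2/3 ⊃ 2/3 = 1
Q ≡ (Q ⊃ Q) = 2/3 ≡ 1 = 2/3
P ≡ P = 2/3 ≡ 2/3 = 1
Q ⊃ (P ≡ P) = 2/3 ⊃ 1 = 1
¬(Q ⊃ (P ≡ P)) = ¬1 = 0
(Q ≡ (Q ⊃ Q)) ⊃ ¬(Q ⊃ (P ≡ P)) = 2/3 ⊃ 0 = 1/3
P ≡ Q = 2/3 ≡ 2/3 = 1
P ⊃ Q = 2/3 ⊃ 2/3 = 1
(P ⊃ Q) ≡ Q = 1 ≡ 2/3 = 2/3
(P ≡ Q) ⊃ ((P ⊃ Q) ≡ Q) = 1 ⊃ 2/3 = 2/3
((Q ≡ (Q ⊃ Q)) ⊃ ¬(Q ⊃ (P ≡ P))) ∨ ((P ≡ Q) ⊃ ((P ⊃ Q) ≡ Q)) = 1/3 ∨ 2/3 = 2/3

2/3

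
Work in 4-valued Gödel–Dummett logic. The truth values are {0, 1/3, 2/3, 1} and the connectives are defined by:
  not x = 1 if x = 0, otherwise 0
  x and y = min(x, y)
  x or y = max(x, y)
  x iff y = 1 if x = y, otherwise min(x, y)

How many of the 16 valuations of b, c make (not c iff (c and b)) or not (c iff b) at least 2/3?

6

b = 0, c = 0 ↦ 0  <
b = 0, c = 1/3 ↦ 1  ≥
b = 0, c = 2/3 ↦ 1  ≥
b = 0, c = 1 ↦ 1  ≥
b = 1/3, c = 0 ↦ 1  ≥
b = 1/3, c = 1/3 ↦ 0  <
b = 1/3, c = 2/3 ↦ 0  <
b = 1/3, c = 1 ↦ 0  <
b = 2/3, c = 0 ↦ 1  ≥
b = 2/3, c = 1/3 ↦ 0  <
b = 2/3, c = 2/3 ↦ 0  <
b = 2/3, c = 1 ↦ 0  <
b = 1, c = 0 ↦ 1  ≥
b = 1, c = 1/3 ↦ 0  <
b = 1, c = 2/3 ↦ 0  <
b = 1, c = 1 ↦ 0  <
So 6 of the 16 assignments meet the threshold.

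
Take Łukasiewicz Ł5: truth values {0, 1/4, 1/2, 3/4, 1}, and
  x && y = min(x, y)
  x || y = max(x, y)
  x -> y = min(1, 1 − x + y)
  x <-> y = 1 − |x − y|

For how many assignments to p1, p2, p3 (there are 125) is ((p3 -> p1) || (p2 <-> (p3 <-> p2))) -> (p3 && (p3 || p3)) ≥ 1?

44

value 1: 44 assignments (counts)
value 3/4: 14 assignments
value 1/2: 22 assignments
value 1/4: 20 assignments
value 0: 25 assignments
So 44 of the 125 assignments meet the threshold.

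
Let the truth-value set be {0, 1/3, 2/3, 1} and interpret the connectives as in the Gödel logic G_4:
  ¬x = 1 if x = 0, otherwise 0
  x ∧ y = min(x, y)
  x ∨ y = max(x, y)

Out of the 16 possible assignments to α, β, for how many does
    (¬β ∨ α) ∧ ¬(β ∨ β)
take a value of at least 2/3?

α = 0, β = 0 ↦ 1  ≥
α = 0, β = 1/3 ↦ 0  <
α = 0, β = 2/3 ↦ 0  <
α = 0, β = 1 ↦ 0  <
α = 1/3, β = 0 ↦ 1  ≥
α = 1/3, β = 1/3 ↦ 0  <
α = 1/3, β = 2/3 ↦ 0  <
α = 1/3, β = 1 ↦ 0  <
α = 2/3, β = 0 ↦ 1  ≥
α = 2/3, β = 1/3 ↦ 0  <
α = 2/3, β = 2/3 ↦ 0  <
α = 2/3, β = 1 ↦ 0  <
α = 1, β = 0 ↦ 1  ≥
α = 1, β = 1/3 ↦ 0  <
α = 1, β = 2/3 ↦ 0  <
α = 1, β = 1 ↦ 0  <
So 4 of the 16 assignments meet the threshold.

4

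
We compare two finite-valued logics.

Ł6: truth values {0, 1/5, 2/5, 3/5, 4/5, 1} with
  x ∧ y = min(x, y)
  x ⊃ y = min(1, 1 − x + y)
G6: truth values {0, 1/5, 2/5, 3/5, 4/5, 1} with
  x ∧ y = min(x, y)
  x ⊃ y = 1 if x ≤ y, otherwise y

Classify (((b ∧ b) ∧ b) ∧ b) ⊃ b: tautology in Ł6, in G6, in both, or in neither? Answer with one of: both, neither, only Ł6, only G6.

In Ł6: every assignment gives 1 — tautology.
In G6: every assignment gives 1 — tautology.

both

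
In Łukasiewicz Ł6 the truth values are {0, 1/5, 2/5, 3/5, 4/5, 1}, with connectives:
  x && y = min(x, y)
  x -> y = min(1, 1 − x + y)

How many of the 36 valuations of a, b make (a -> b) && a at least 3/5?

value 1: 1 assignment (counts)
value 4/5: 4 assignments (counts)
value 3/5: 7 assignments (counts)
value 2/5: 9 assignments
value 1/5: 8 assignments
value 0: 7 assignments
So 12 of the 36 assignments meet the threshold.

12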